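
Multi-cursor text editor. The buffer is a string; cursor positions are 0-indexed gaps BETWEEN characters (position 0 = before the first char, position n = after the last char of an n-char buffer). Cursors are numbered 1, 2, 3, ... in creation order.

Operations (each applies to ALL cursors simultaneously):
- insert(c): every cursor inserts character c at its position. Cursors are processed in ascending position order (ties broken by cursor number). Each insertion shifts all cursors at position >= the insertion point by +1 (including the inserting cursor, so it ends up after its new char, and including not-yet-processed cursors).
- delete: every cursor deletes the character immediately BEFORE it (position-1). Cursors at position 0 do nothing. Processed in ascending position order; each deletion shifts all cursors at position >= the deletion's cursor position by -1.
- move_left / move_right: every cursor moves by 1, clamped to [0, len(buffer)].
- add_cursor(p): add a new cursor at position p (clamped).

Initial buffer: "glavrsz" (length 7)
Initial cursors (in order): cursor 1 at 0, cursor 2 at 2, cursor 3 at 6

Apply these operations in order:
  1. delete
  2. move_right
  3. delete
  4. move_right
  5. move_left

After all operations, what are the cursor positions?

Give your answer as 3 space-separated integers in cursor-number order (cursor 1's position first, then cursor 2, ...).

Answer: 0 0 1

Derivation:
After op 1 (delete): buffer="gavrz" (len 5), cursors c1@0 c2@1 c3@4, authorship .....
After op 2 (move_right): buffer="gavrz" (len 5), cursors c1@1 c2@2 c3@5, authorship .....
After op 3 (delete): buffer="vr" (len 2), cursors c1@0 c2@0 c3@2, authorship ..
After op 4 (move_right): buffer="vr" (len 2), cursors c1@1 c2@1 c3@2, authorship ..
After op 5 (move_left): buffer="vr" (len 2), cursors c1@0 c2@0 c3@1, authorship ..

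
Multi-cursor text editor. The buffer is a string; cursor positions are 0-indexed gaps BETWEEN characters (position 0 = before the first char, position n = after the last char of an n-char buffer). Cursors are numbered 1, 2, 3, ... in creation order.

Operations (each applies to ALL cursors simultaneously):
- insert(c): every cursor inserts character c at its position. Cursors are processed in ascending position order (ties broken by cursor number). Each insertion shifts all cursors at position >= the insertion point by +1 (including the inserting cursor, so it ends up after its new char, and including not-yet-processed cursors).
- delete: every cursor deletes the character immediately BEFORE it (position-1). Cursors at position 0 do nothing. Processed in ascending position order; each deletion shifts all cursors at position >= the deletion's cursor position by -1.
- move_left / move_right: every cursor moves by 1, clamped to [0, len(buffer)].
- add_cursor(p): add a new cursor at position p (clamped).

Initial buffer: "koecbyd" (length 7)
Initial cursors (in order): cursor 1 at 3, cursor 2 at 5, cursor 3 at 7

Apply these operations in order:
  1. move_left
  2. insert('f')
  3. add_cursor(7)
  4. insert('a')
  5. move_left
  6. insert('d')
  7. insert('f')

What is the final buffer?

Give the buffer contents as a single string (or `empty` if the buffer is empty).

Answer: kofdfaecfdfabdfayfdfad

Derivation:
After op 1 (move_left): buffer="koecbyd" (len 7), cursors c1@2 c2@4 c3@6, authorship .......
After op 2 (insert('f')): buffer="kofecfbyfd" (len 10), cursors c1@3 c2@6 c3@9, authorship ..1..2..3.
After op 3 (add_cursor(7)): buffer="kofecfbyfd" (len 10), cursors c1@3 c2@6 c4@7 c3@9, authorship ..1..2..3.
After op 4 (insert('a')): buffer="kofaecfabayfad" (len 14), cursors c1@4 c2@8 c4@10 c3@13, authorship ..11..22.4.33.
After op 5 (move_left): buffer="kofaecfabayfad" (len 14), cursors c1@3 c2@7 c4@9 c3@12, authorship ..11..22.4.33.
After op 6 (insert('d')): buffer="kofdaecfdabdayfdad" (len 18), cursors c1@4 c2@9 c4@12 c3@16, authorship ..111..222.44.333.
After op 7 (insert('f')): buffer="kofdfaecfdfabdfayfdfad" (len 22), cursors c1@5 c2@11 c4@15 c3@20, authorship ..1111..2222.444.3333.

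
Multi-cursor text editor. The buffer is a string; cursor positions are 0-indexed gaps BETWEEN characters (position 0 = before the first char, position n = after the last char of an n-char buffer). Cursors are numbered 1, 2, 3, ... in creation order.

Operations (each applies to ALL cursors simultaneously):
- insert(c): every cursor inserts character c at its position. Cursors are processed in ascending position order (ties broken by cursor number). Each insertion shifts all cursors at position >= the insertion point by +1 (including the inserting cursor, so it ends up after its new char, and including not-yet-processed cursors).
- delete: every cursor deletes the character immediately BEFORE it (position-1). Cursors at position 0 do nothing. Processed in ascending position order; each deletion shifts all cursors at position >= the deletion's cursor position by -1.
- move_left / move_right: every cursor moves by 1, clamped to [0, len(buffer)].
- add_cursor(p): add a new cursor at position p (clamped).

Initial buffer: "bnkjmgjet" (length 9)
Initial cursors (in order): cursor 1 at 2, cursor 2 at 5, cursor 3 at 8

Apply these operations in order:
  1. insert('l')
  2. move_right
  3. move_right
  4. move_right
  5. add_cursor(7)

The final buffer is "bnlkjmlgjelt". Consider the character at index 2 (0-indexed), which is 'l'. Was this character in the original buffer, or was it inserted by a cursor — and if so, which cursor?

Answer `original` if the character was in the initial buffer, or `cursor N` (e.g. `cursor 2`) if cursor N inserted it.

After op 1 (insert('l')): buffer="bnlkjmlgjelt" (len 12), cursors c1@3 c2@7 c3@11, authorship ..1...2...3.
After op 2 (move_right): buffer="bnlkjmlgjelt" (len 12), cursors c1@4 c2@8 c3@12, authorship ..1...2...3.
After op 3 (move_right): buffer="bnlkjmlgjelt" (len 12), cursors c1@5 c2@9 c3@12, authorship ..1...2...3.
After op 4 (move_right): buffer="bnlkjmlgjelt" (len 12), cursors c1@6 c2@10 c3@12, authorship ..1...2...3.
After op 5 (add_cursor(7)): buffer="bnlkjmlgjelt" (len 12), cursors c1@6 c4@7 c2@10 c3@12, authorship ..1...2...3.
Authorship (.=original, N=cursor N): . . 1 . . . 2 . . . 3 .
Index 2: author = 1

Answer: cursor 1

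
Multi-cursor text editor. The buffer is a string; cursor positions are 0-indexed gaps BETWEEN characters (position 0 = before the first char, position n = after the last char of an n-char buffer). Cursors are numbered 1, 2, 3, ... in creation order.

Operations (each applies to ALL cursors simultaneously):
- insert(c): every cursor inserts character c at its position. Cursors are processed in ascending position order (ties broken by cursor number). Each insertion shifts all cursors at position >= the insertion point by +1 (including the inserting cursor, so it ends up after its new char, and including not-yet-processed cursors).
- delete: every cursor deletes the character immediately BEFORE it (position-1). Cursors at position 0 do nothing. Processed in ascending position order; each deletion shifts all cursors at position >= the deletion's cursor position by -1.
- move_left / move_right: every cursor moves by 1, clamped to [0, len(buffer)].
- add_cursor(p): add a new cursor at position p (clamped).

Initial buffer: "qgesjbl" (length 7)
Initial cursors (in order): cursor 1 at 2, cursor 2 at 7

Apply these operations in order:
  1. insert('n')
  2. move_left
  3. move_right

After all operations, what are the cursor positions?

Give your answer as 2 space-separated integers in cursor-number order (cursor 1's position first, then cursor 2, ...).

Answer: 3 9

Derivation:
After op 1 (insert('n')): buffer="qgnesjbln" (len 9), cursors c1@3 c2@9, authorship ..1.....2
After op 2 (move_left): buffer="qgnesjbln" (len 9), cursors c1@2 c2@8, authorship ..1.....2
After op 3 (move_right): buffer="qgnesjbln" (len 9), cursors c1@3 c2@9, authorship ..1.....2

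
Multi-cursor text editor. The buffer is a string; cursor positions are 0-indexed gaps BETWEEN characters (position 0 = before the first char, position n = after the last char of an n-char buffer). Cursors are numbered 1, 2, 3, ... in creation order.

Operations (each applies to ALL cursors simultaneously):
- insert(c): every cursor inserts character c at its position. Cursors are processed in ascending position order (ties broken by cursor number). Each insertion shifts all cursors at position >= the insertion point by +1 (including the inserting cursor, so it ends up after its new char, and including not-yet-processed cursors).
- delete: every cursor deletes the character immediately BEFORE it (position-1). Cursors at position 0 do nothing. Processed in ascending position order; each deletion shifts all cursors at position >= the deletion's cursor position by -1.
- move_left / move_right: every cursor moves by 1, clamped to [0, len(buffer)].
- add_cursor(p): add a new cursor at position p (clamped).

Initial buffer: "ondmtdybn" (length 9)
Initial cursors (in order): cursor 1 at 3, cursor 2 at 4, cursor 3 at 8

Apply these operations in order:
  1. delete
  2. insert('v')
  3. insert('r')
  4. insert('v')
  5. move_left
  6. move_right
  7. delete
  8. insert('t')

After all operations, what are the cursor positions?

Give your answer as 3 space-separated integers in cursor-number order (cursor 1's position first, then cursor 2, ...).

Answer: 8 8 14

Derivation:
After op 1 (delete): buffer="ontdyn" (len 6), cursors c1@2 c2@2 c3@5, authorship ......
After op 2 (insert('v')): buffer="onvvtdyvn" (len 9), cursors c1@4 c2@4 c3@8, authorship ..12...3.
After op 3 (insert('r')): buffer="onvvrrtdyvrn" (len 12), cursors c1@6 c2@6 c3@11, authorship ..1212...33.
After op 4 (insert('v')): buffer="onvvrrvvtdyvrvn" (len 15), cursors c1@8 c2@8 c3@14, authorship ..121212...333.
After op 5 (move_left): buffer="onvvrrvvtdyvrvn" (len 15), cursors c1@7 c2@7 c3@13, authorship ..121212...333.
After op 6 (move_right): buffer="onvvrrvvtdyvrvn" (len 15), cursors c1@8 c2@8 c3@14, authorship ..121212...333.
After op 7 (delete): buffer="onvvrrtdyvrn" (len 12), cursors c1@6 c2@6 c3@11, authorship ..1212...33.
After op 8 (insert('t')): buffer="onvvrrtttdyvrtn" (len 15), cursors c1@8 c2@8 c3@14, authorship ..121212...333.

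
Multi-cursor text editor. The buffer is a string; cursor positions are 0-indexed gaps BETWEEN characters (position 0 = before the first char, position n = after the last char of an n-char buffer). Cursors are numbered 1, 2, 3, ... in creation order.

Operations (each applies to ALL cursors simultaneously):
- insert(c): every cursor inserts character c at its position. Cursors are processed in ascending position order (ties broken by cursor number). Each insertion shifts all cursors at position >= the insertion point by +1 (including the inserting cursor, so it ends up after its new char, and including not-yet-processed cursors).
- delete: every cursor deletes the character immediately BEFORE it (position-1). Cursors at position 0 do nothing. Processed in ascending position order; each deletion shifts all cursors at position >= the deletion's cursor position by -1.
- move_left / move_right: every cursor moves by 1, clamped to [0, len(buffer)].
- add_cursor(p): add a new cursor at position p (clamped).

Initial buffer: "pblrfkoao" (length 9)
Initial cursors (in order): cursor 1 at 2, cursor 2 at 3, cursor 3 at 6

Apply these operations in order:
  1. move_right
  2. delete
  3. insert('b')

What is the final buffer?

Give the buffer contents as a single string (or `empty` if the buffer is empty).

After op 1 (move_right): buffer="pblrfkoao" (len 9), cursors c1@3 c2@4 c3@7, authorship .........
After op 2 (delete): buffer="pbfkao" (len 6), cursors c1@2 c2@2 c3@4, authorship ......
After op 3 (insert('b')): buffer="pbbbfkbao" (len 9), cursors c1@4 c2@4 c3@7, authorship ..12..3..

Answer: pbbbfkbao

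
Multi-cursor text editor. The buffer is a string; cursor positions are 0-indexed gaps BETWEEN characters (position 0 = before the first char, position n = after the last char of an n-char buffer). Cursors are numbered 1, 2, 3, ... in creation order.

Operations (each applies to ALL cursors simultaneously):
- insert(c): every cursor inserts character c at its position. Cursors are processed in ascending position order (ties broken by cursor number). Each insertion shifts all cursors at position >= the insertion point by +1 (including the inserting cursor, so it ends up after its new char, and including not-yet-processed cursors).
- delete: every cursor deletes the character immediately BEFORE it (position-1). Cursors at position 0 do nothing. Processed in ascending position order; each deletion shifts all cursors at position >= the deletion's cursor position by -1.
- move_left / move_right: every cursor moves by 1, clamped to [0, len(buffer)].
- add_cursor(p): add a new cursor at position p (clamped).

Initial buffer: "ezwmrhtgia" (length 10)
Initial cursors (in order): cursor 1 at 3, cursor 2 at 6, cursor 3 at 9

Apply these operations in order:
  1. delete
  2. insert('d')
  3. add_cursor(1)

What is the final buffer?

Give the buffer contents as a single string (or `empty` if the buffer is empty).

After op 1 (delete): buffer="ezmrtga" (len 7), cursors c1@2 c2@4 c3@6, authorship .......
After op 2 (insert('d')): buffer="ezdmrdtgda" (len 10), cursors c1@3 c2@6 c3@9, authorship ..1..2..3.
After op 3 (add_cursor(1)): buffer="ezdmrdtgda" (len 10), cursors c4@1 c1@3 c2@6 c3@9, authorship ..1..2..3.

Answer: ezdmrdtgda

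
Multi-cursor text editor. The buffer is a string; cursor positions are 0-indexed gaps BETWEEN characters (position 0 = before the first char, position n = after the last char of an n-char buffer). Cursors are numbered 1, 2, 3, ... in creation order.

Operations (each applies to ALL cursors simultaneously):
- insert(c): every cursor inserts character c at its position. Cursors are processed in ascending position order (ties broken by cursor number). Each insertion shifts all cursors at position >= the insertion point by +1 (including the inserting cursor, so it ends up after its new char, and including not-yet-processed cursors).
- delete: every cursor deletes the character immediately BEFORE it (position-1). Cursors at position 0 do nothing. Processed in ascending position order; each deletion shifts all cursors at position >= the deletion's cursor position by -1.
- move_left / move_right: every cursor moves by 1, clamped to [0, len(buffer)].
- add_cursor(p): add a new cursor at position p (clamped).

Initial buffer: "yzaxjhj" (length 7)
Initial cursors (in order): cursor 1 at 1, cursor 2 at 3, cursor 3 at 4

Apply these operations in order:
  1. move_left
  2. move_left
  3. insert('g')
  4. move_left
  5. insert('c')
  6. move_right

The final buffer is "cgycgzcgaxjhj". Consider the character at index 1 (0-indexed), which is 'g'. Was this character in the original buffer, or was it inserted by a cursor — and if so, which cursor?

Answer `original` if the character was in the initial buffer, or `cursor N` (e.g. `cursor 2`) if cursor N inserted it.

Answer: cursor 1

Derivation:
After op 1 (move_left): buffer="yzaxjhj" (len 7), cursors c1@0 c2@2 c3@3, authorship .......
After op 2 (move_left): buffer="yzaxjhj" (len 7), cursors c1@0 c2@1 c3@2, authorship .......
After op 3 (insert('g')): buffer="gygzgaxjhj" (len 10), cursors c1@1 c2@3 c3@5, authorship 1.2.3.....
After op 4 (move_left): buffer="gygzgaxjhj" (len 10), cursors c1@0 c2@2 c3@4, authorship 1.2.3.....
After op 5 (insert('c')): buffer="cgycgzcgaxjhj" (len 13), cursors c1@1 c2@4 c3@7, authorship 11.22.33.....
After op 6 (move_right): buffer="cgycgzcgaxjhj" (len 13), cursors c1@2 c2@5 c3@8, authorship 11.22.33.....
Authorship (.=original, N=cursor N): 1 1 . 2 2 . 3 3 . . . . .
Index 1: author = 1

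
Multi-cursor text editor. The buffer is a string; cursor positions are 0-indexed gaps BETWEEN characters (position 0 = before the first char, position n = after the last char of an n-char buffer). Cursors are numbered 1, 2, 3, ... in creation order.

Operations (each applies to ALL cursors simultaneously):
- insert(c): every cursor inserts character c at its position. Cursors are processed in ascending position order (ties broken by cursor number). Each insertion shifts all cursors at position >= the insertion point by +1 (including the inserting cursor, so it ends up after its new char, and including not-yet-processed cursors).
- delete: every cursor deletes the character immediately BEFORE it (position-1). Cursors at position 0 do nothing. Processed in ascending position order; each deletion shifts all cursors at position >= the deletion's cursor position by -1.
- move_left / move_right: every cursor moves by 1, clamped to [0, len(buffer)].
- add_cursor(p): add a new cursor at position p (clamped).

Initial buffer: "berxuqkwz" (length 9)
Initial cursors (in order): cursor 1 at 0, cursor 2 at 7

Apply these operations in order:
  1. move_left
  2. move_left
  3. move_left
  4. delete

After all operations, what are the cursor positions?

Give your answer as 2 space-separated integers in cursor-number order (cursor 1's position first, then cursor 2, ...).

After op 1 (move_left): buffer="berxuqkwz" (len 9), cursors c1@0 c2@6, authorship .........
After op 2 (move_left): buffer="berxuqkwz" (len 9), cursors c1@0 c2@5, authorship .........
After op 3 (move_left): buffer="berxuqkwz" (len 9), cursors c1@0 c2@4, authorship .........
After op 4 (delete): buffer="beruqkwz" (len 8), cursors c1@0 c2@3, authorship ........

Answer: 0 3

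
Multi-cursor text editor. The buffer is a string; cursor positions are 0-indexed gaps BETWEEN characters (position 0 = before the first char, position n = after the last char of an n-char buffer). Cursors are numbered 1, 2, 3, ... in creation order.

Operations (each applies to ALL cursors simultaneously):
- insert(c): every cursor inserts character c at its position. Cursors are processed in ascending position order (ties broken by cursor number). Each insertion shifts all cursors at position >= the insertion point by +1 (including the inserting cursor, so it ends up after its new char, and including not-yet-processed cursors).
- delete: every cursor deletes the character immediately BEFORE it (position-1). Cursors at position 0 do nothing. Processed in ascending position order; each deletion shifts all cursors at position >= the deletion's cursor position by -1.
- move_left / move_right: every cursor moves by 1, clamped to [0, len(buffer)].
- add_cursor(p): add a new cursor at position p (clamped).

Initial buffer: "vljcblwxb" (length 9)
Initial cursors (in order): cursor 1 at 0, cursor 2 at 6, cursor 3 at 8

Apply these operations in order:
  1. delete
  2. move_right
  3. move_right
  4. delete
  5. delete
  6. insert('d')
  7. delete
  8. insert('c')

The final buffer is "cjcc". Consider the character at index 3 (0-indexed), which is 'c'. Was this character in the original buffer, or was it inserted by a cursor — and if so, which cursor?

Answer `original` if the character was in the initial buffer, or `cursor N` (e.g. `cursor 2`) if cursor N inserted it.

Answer: cursor 3

Derivation:
After op 1 (delete): buffer="vljcbwb" (len 7), cursors c1@0 c2@5 c3@6, authorship .......
After op 2 (move_right): buffer="vljcbwb" (len 7), cursors c1@1 c2@6 c3@7, authorship .......
After op 3 (move_right): buffer="vljcbwb" (len 7), cursors c1@2 c2@7 c3@7, authorship .......
After op 4 (delete): buffer="vjcb" (len 4), cursors c1@1 c2@4 c3@4, authorship ....
After op 5 (delete): buffer="j" (len 1), cursors c1@0 c2@1 c3@1, authorship .
After op 6 (insert('d')): buffer="djdd" (len 4), cursors c1@1 c2@4 c3@4, authorship 1.23
After op 7 (delete): buffer="j" (len 1), cursors c1@0 c2@1 c3@1, authorship .
After op 8 (insert('c')): buffer="cjcc" (len 4), cursors c1@1 c2@4 c3@4, authorship 1.23
Authorship (.=original, N=cursor N): 1 . 2 3
Index 3: author = 3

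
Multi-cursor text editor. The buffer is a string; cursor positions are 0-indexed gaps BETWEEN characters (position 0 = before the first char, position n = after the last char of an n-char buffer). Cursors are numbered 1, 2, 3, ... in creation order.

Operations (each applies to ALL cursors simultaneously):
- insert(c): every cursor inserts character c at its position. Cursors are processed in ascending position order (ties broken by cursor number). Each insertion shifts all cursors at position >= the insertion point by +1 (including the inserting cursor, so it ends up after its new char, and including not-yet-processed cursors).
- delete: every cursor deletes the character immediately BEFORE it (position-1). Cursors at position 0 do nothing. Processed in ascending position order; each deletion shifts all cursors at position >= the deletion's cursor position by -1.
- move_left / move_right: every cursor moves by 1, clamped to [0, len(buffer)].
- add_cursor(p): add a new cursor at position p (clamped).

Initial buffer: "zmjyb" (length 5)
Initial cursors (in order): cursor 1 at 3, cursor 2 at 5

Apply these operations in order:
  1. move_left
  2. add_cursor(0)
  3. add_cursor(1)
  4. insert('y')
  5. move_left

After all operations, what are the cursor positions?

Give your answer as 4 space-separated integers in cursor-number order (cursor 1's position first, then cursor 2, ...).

After op 1 (move_left): buffer="zmjyb" (len 5), cursors c1@2 c2@4, authorship .....
After op 2 (add_cursor(0)): buffer="zmjyb" (len 5), cursors c3@0 c1@2 c2@4, authorship .....
After op 3 (add_cursor(1)): buffer="zmjyb" (len 5), cursors c3@0 c4@1 c1@2 c2@4, authorship .....
After op 4 (insert('y')): buffer="yzymyjyyb" (len 9), cursors c3@1 c4@3 c1@5 c2@8, authorship 3.4.1..2.
After op 5 (move_left): buffer="yzymyjyyb" (len 9), cursors c3@0 c4@2 c1@4 c2@7, authorship 3.4.1..2.

Answer: 4 7 0 2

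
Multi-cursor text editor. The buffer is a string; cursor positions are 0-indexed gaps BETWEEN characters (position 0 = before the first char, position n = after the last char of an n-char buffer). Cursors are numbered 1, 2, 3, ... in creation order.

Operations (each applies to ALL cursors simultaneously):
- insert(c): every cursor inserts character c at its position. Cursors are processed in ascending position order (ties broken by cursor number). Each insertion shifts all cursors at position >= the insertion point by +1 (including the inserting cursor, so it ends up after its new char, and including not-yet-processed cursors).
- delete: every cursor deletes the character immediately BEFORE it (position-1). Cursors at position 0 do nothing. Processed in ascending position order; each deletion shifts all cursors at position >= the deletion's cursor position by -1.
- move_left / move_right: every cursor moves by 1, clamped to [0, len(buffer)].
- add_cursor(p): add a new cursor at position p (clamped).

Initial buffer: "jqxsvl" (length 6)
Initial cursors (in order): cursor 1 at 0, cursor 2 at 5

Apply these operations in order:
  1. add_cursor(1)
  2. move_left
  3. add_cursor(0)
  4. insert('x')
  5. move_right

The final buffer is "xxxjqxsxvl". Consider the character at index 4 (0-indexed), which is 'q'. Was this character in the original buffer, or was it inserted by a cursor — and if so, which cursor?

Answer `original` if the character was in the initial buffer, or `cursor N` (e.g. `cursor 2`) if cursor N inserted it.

After op 1 (add_cursor(1)): buffer="jqxsvl" (len 6), cursors c1@0 c3@1 c2@5, authorship ......
After op 2 (move_left): buffer="jqxsvl" (len 6), cursors c1@0 c3@0 c2@4, authorship ......
After op 3 (add_cursor(0)): buffer="jqxsvl" (len 6), cursors c1@0 c3@0 c4@0 c2@4, authorship ......
After op 4 (insert('x')): buffer="xxxjqxsxvl" (len 10), cursors c1@3 c3@3 c4@3 c2@8, authorship 134....2..
After op 5 (move_right): buffer="xxxjqxsxvl" (len 10), cursors c1@4 c3@4 c4@4 c2@9, authorship 134....2..
Authorship (.=original, N=cursor N): 1 3 4 . . . . 2 . .
Index 4: author = original

Answer: original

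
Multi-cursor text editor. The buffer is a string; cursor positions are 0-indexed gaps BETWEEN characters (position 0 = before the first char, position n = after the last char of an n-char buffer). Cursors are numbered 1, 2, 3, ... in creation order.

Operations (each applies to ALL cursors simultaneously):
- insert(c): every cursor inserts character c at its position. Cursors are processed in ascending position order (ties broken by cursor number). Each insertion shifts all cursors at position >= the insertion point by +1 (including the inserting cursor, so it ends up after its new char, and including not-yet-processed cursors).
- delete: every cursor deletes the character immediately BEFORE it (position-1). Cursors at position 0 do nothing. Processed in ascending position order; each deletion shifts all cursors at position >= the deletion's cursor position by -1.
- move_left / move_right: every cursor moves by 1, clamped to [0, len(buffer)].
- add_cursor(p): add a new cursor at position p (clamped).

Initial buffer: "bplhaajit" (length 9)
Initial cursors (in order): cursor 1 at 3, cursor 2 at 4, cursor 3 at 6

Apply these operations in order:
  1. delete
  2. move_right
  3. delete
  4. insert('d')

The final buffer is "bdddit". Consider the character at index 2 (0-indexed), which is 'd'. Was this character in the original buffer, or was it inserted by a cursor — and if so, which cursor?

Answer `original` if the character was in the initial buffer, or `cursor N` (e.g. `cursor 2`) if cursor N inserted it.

Answer: cursor 2

Derivation:
After op 1 (delete): buffer="bpajit" (len 6), cursors c1@2 c2@2 c3@3, authorship ......
After op 2 (move_right): buffer="bpajit" (len 6), cursors c1@3 c2@3 c3@4, authorship ......
After op 3 (delete): buffer="bit" (len 3), cursors c1@1 c2@1 c3@1, authorship ...
After op 4 (insert('d')): buffer="bdddit" (len 6), cursors c1@4 c2@4 c3@4, authorship .123..
Authorship (.=original, N=cursor N): . 1 2 3 . .
Index 2: author = 2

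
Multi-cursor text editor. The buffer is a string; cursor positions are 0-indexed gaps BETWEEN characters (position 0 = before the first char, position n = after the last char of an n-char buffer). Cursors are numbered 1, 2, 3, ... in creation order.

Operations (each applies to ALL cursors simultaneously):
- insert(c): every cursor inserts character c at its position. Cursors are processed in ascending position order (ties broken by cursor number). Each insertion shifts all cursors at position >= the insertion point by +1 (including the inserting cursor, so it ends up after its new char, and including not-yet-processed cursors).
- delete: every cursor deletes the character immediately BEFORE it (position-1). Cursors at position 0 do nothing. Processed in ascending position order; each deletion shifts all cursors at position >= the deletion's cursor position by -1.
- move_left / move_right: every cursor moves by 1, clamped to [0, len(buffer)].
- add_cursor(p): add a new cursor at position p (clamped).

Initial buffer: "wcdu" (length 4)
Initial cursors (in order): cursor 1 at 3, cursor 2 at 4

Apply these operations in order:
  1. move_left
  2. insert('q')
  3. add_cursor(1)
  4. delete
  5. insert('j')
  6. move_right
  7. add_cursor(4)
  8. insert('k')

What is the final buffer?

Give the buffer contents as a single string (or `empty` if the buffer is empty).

Answer: jckjdkkjuk

Derivation:
After op 1 (move_left): buffer="wcdu" (len 4), cursors c1@2 c2@3, authorship ....
After op 2 (insert('q')): buffer="wcqdqu" (len 6), cursors c1@3 c2@5, authorship ..1.2.
After op 3 (add_cursor(1)): buffer="wcqdqu" (len 6), cursors c3@1 c1@3 c2@5, authorship ..1.2.
After op 4 (delete): buffer="cdu" (len 3), cursors c3@0 c1@1 c2@2, authorship ...
After op 5 (insert('j')): buffer="jcjdju" (len 6), cursors c3@1 c1@3 c2@5, authorship 3.1.2.
After op 6 (move_right): buffer="jcjdju" (len 6), cursors c3@2 c1@4 c2@6, authorship 3.1.2.
After op 7 (add_cursor(4)): buffer="jcjdju" (len 6), cursors c3@2 c1@4 c4@4 c2@6, authorship 3.1.2.
After op 8 (insert('k')): buffer="jckjdkkjuk" (len 10), cursors c3@3 c1@7 c4@7 c2@10, authorship 3.31.142.2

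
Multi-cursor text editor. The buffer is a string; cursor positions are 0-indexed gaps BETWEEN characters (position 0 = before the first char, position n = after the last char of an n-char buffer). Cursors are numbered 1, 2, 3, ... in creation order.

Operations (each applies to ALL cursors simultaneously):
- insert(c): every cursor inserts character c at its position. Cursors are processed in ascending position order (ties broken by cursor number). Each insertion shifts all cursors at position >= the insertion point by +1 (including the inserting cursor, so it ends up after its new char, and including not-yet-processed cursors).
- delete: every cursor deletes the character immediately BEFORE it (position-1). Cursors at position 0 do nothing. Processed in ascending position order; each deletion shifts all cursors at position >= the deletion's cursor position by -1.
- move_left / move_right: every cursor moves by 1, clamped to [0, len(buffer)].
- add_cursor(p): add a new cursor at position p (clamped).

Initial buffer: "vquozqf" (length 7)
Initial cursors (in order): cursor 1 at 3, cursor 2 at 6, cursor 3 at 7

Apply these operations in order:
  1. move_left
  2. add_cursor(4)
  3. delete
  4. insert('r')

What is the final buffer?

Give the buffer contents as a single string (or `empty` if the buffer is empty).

Answer: vrurrrf

Derivation:
After op 1 (move_left): buffer="vquozqf" (len 7), cursors c1@2 c2@5 c3@6, authorship .......
After op 2 (add_cursor(4)): buffer="vquozqf" (len 7), cursors c1@2 c4@4 c2@5 c3@6, authorship .......
After op 3 (delete): buffer="vuf" (len 3), cursors c1@1 c2@2 c3@2 c4@2, authorship ...
After op 4 (insert('r')): buffer="vrurrrf" (len 7), cursors c1@2 c2@6 c3@6 c4@6, authorship .1.234.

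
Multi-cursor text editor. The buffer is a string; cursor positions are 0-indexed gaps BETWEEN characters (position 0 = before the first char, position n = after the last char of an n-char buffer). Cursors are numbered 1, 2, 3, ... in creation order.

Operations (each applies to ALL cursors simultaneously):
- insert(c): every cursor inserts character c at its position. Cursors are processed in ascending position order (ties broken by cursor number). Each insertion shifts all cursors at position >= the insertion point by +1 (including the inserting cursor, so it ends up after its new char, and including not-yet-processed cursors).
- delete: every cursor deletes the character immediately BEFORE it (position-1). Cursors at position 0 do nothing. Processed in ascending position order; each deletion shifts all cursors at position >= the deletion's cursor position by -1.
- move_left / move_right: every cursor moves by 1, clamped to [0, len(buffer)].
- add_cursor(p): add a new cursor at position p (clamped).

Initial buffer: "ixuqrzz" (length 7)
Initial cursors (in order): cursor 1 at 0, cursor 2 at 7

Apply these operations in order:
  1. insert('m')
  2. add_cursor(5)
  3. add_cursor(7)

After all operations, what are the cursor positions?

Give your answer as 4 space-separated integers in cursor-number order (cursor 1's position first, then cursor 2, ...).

Answer: 1 9 5 7

Derivation:
After op 1 (insert('m')): buffer="mixuqrzzm" (len 9), cursors c1@1 c2@9, authorship 1.......2
After op 2 (add_cursor(5)): buffer="mixuqrzzm" (len 9), cursors c1@1 c3@5 c2@9, authorship 1.......2
After op 3 (add_cursor(7)): buffer="mixuqrzzm" (len 9), cursors c1@1 c3@5 c4@7 c2@9, authorship 1.......2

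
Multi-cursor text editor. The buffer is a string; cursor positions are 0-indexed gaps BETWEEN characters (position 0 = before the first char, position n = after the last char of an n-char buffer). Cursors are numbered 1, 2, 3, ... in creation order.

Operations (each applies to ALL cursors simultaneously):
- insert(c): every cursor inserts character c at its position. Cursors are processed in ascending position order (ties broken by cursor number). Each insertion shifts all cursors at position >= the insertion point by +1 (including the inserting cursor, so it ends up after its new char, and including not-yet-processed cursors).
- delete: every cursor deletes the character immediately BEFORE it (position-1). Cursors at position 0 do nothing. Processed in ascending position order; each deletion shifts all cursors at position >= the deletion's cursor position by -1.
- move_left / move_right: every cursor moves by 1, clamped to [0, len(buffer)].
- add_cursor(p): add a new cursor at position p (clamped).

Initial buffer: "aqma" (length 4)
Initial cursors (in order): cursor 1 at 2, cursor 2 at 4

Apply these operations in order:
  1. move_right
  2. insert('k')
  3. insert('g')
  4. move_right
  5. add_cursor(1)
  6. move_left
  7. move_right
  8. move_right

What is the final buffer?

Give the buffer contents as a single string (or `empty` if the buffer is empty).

Answer: aqmkgakg

Derivation:
After op 1 (move_right): buffer="aqma" (len 4), cursors c1@3 c2@4, authorship ....
After op 2 (insert('k')): buffer="aqmkak" (len 6), cursors c1@4 c2@6, authorship ...1.2
After op 3 (insert('g')): buffer="aqmkgakg" (len 8), cursors c1@5 c2@8, authorship ...11.22
After op 4 (move_right): buffer="aqmkgakg" (len 8), cursors c1@6 c2@8, authorship ...11.22
After op 5 (add_cursor(1)): buffer="aqmkgakg" (len 8), cursors c3@1 c1@6 c2@8, authorship ...11.22
After op 6 (move_left): buffer="aqmkgakg" (len 8), cursors c3@0 c1@5 c2@7, authorship ...11.22
After op 7 (move_right): buffer="aqmkgakg" (len 8), cursors c3@1 c1@6 c2@8, authorship ...11.22
After op 8 (move_right): buffer="aqmkgakg" (len 8), cursors c3@2 c1@7 c2@8, authorship ...11.22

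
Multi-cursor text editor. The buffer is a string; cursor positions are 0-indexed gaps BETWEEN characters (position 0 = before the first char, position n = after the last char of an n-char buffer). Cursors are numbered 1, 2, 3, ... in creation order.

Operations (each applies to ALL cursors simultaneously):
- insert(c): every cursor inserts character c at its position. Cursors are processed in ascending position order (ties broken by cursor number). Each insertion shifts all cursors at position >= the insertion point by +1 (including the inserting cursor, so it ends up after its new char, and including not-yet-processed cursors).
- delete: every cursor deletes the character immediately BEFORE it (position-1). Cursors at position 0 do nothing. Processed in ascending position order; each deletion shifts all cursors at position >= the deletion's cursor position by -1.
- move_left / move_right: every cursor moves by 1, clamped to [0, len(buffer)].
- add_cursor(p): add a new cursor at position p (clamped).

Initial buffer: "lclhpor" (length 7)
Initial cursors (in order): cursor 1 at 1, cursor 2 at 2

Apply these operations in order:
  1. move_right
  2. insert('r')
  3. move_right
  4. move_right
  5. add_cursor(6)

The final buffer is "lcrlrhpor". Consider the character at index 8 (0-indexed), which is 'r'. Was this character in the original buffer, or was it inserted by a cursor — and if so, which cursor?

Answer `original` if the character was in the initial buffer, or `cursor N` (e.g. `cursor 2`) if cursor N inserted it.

After op 1 (move_right): buffer="lclhpor" (len 7), cursors c1@2 c2@3, authorship .......
After op 2 (insert('r')): buffer="lcrlrhpor" (len 9), cursors c1@3 c2@5, authorship ..1.2....
After op 3 (move_right): buffer="lcrlrhpor" (len 9), cursors c1@4 c2@6, authorship ..1.2....
After op 4 (move_right): buffer="lcrlrhpor" (len 9), cursors c1@5 c2@7, authorship ..1.2....
After op 5 (add_cursor(6)): buffer="lcrlrhpor" (len 9), cursors c1@5 c3@6 c2@7, authorship ..1.2....
Authorship (.=original, N=cursor N): . . 1 . 2 . . . .
Index 8: author = original

Answer: original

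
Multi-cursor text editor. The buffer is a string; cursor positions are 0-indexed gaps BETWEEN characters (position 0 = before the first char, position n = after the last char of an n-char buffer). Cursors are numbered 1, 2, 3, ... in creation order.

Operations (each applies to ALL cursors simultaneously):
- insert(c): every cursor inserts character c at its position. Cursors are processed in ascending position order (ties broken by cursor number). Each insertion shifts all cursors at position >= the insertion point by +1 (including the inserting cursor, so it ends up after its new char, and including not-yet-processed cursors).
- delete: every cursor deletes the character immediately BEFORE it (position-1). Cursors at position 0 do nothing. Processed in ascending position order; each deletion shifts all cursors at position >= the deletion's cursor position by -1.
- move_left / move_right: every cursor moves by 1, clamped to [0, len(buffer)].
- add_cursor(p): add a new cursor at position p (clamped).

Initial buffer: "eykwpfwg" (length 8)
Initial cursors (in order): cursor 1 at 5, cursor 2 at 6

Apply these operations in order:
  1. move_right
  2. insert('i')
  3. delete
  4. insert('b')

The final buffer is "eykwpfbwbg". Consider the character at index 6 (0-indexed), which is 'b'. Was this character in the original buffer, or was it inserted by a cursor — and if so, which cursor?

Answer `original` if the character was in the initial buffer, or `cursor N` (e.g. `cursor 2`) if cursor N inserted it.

Answer: cursor 1

Derivation:
After op 1 (move_right): buffer="eykwpfwg" (len 8), cursors c1@6 c2@7, authorship ........
After op 2 (insert('i')): buffer="eykwpfiwig" (len 10), cursors c1@7 c2@9, authorship ......1.2.
After op 3 (delete): buffer="eykwpfwg" (len 8), cursors c1@6 c2@7, authorship ........
After op 4 (insert('b')): buffer="eykwpfbwbg" (len 10), cursors c1@7 c2@9, authorship ......1.2.
Authorship (.=original, N=cursor N): . . . . . . 1 . 2 .
Index 6: author = 1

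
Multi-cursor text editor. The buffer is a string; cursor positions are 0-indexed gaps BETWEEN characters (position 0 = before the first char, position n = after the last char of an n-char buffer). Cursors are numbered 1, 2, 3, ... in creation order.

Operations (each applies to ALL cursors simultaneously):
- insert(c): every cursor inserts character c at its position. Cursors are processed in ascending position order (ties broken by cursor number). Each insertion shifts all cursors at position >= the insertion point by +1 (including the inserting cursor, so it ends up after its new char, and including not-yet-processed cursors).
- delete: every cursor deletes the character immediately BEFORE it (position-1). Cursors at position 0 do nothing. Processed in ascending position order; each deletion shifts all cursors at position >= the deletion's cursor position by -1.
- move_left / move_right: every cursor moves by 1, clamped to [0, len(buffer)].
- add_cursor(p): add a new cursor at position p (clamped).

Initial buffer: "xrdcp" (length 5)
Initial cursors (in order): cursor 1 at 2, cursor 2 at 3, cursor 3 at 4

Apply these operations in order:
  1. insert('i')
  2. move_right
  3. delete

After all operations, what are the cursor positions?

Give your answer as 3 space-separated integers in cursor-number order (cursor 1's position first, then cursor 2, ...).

After op 1 (insert('i')): buffer="xridicip" (len 8), cursors c1@3 c2@5 c3@7, authorship ..1.2.3.
After op 2 (move_right): buffer="xridicip" (len 8), cursors c1@4 c2@6 c3@8, authorship ..1.2.3.
After op 3 (delete): buffer="xriii" (len 5), cursors c1@3 c2@4 c3@5, authorship ..123

Answer: 3 4 5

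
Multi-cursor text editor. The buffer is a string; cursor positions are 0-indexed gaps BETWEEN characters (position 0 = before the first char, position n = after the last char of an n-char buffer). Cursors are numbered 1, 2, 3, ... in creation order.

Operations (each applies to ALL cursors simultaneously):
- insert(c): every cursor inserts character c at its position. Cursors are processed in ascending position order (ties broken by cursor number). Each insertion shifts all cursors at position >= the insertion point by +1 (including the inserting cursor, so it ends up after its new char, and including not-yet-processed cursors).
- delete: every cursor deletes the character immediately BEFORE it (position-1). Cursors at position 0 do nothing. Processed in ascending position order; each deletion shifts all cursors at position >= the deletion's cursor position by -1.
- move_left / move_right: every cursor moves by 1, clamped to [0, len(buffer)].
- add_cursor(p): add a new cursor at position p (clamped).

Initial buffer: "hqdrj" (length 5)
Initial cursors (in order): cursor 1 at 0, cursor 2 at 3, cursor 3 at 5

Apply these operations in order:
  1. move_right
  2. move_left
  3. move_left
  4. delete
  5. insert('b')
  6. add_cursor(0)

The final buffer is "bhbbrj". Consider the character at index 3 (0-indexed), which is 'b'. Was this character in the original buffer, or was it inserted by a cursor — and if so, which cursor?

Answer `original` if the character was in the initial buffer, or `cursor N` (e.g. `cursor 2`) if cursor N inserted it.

Answer: cursor 3

Derivation:
After op 1 (move_right): buffer="hqdrj" (len 5), cursors c1@1 c2@4 c3@5, authorship .....
After op 2 (move_left): buffer="hqdrj" (len 5), cursors c1@0 c2@3 c3@4, authorship .....
After op 3 (move_left): buffer="hqdrj" (len 5), cursors c1@0 c2@2 c3@3, authorship .....
After op 4 (delete): buffer="hrj" (len 3), cursors c1@0 c2@1 c3@1, authorship ...
After op 5 (insert('b')): buffer="bhbbrj" (len 6), cursors c1@1 c2@4 c3@4, authorship 1.23..
After op 6 (add_cursor(0)): buffer="bhbbrj" (len 6), cursors c4@0 c1@1 c2@4 c3@4, authorship 1.23..
Authorship (.=original, N=cursor N): 1 . 2 3 . .
Index 3: author = 3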